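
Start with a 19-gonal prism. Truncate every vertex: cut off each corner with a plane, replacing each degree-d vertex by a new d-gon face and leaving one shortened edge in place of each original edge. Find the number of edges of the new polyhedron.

The base solid has V = 38, E = 57, F = 21.
Truncation replaces each original edge-end by a new vertex, so V′ = 2E = 114.
Each original edge survives, and each old vertex of degree d contributes d new edges; summing degrees gives Σd = 2E, so E′ = E + 2E = 3E = 171.
Each original face survives and each original vertex becomes one new face: F′ = F + V = 59.

171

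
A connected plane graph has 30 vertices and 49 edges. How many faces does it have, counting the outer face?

Euler's formula for a connected plane graph: V − E + F = 2, so F = 2 − 30 + 49 = 21.

21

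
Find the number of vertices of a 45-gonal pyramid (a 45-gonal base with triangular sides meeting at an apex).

A pyramid on an n-gon base has one n-gon and n triangles: V = 45 + 1 = 46, E = 2·45 = 90, F = 45 + 1 = 46.

46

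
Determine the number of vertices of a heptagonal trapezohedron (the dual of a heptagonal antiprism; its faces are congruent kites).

The n-trapezohedron (dual of the n-antiprism) has V = 2·7 + 2 = 16, E = 4·7 = 28, F = 2·7 = 14.

16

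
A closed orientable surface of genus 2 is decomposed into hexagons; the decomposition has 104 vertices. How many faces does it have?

53

χ = 2 − 2·2 = -2, and every face is a hexagon so 6F = 2E.
V − E + F = -2 with E = 6F/2 gives 104 − (6/2 − 1)·F = -2, so F = 53 and E = 159.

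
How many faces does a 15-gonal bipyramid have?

30

A bipyramid over an n-gon has 2n triangular faces and n + 2 vertices: V = 15 + 2 = 17, E = 3·15 = 45, F = 2·15 = 30.
Check: V − E + F = 17 − 45 + 30 = 2.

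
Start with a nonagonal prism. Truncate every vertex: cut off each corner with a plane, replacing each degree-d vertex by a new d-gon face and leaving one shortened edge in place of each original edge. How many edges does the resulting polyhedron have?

The base solid has V = 18, E = 27, F = 11.
Truncation replaces each original edge-end by a new vertex, so V′ = 2E = 54.
Each original edge survives, and each old vertex of degree d contributes d new edges; summing degrees gives Σd = 2E, so E′ = E + 2E = 3E = 81.
Each original face survives and each original vertex becomes one new face: F′ = F + V = 29.

81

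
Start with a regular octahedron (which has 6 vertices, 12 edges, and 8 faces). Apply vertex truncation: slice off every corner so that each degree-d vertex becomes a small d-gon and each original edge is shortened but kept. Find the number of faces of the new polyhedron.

14

Truncation replaces each original edge-end by a new vertex, so V′ = 2E = 24.
Each original edge survives, and each old vertex of degree d contributes d new edges; summing degrees gives Σd = 2E, so E′ = E + 2E = 3E = 36.
Each original face survives and each original vertex becomes one new face: F′ = F + V = 14.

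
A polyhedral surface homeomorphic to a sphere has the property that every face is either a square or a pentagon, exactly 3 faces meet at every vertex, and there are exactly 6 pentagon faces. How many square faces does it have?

3

Let x be the number of squares; then F = 6 + x.
Edge–face incidences: 2E = 5·6 + 4·x = 30 + 4x.
Every vertex has degree 3, so 3V = 2E.
Euler: V − E + F = 2 ⇒ (2E)/3 − E + (6 + x) = 2.
Multiply by 6: 2·(2E) − 3·(2E) + 6·(6 + x) = 12, i.e. 36 + 6x − (30 + 4x) = 12.
Collecting terms: 2x + 6 = 12, so 2x = 6, so x = 3.
Then 2E = 30 + 4·3 = 42, so E = 21, V = 2E/3 = 14, F = 6 + 3 = 9.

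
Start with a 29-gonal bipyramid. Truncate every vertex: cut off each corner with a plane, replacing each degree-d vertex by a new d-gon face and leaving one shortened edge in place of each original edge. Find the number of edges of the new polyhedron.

261

The base solid has V = 31, E = 87, F = 58.
Truncation replaces each original edge-end by a new vertex, so V′ = 2E = 174.
Each original edge survives, and each old vertex of degree d contributes d new edges; summing degrees gives Σd = 2E, so E′ = E + 2E = 3E = 261.
Each original face survives and each original vertex becomes one new face: F′ = F + V = 89.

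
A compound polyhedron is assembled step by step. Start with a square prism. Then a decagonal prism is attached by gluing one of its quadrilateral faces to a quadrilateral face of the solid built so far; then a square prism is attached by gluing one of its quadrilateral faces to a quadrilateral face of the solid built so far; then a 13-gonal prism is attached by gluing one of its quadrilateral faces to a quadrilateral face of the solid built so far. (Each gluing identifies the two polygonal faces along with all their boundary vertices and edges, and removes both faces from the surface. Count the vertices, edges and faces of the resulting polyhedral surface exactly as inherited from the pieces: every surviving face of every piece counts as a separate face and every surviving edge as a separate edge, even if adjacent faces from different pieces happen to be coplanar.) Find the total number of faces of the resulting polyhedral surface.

33

A square prism: V=8, E=12, F=6.
Attach a decagonal prism (V=20, E=30, F=12) along a 4-gon: merge 4 vertices and 4 edges, delete both glued faces → V=24, E=38, F=16.
Attach a square prism (V=8, E=12, F=6) along a 4-gon: merge 4 vertices and 4 edges, delete both glued faces → V=28, E=46, F=20.
Attach a 13-gonal prism (V=26, E=39, F=15) along a 4-gon: merge 4 vertices and 4 edges, delete both glued faces → V=50, E=81, F=33.
Check: V − E + F = 50 − 81 + 33 = 2.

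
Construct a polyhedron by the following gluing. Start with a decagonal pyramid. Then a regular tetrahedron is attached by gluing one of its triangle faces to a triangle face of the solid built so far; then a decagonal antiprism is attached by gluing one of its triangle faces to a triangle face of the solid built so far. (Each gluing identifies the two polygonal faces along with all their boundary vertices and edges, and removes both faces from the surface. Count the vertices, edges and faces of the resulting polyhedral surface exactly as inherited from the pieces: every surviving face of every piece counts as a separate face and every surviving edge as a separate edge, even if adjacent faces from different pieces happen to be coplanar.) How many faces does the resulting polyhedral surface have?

33

A decagonal pyramid: V=11, E=20, F=11.
Attach a regular tetrahedron (V=4, E=6, F=4) along a 3-gon: merge 3 vertices and 3 edges, delete both glued faces → V=12, E=23, F=13.
Attach a decagonal antiprism (V=20, E=40, F=22) along a 3-gon: merge 3 vertices and 3 edges, delete both glued faces → V=29, E=60, F=33.
Check: V − E + F = 29 − 60 + 33 = 2.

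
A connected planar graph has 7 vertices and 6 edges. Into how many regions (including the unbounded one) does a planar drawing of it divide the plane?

1

Euler's formula for a connected plane graph: V − E + F = 2, so F = 2 − 7 + 6 = 1.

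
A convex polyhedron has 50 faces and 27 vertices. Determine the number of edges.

Here V − E + F = 2.
E = V + F − (2) = 27 + 50 − (2) = 75.

75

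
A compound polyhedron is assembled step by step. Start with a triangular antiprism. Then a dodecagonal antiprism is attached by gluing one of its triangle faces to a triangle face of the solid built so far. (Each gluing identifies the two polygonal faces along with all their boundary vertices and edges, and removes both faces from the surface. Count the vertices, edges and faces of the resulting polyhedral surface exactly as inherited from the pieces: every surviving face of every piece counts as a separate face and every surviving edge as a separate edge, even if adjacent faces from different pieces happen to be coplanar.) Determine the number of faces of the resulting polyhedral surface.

32

A triangular antiprism: V=6, E=12, F=8.
Attach a dodecagonal antiprism (V=24, E=48, F=26) along a 3-gon: merge 3 vertices and 3 edges, delete both glued faces → V=27, E=57, F=32.
Check: V − E + F = 27 − 57 + 32 = 2.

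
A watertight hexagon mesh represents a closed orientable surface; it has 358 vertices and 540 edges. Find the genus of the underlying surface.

Every face is a hexagon and each edge borders two faces, so 6F = 2·540, giving F = 180.
χ = V − E + F = 358 − 540 + 180 = -2.
For a closed orientable surface χ = 2 − 2g, so g = (2 − (-2))/2 = 2.

2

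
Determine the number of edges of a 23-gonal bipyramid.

A bipyramid over an n-gon has 2n triangular faces and n + 2 vertices: V = 23 + 2 = 25, E = 3·23 = 69, F = 2·23 = 46.

69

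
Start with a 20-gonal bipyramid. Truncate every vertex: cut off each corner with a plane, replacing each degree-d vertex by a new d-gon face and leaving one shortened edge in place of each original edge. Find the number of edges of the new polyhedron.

180

The base solid has V = 22, E = 60, F = 40.
Truncation replaces each original edge-end by a new vertex, so V′ = 2E = 120.
Each original edge survives, and each old vertex of degree d contributes d new edges; summing degrees gives Σd = 2E, so E′ = E + 2E = 3E = 180.
Each original face survives and each original vertex becomes one new face: F′ = F + V = 62.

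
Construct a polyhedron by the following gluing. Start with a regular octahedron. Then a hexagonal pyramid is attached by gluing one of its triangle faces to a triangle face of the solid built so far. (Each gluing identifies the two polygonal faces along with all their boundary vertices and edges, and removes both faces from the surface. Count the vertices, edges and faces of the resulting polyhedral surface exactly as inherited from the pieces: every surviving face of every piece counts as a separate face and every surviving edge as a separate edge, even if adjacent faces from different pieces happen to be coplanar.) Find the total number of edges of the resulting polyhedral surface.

A regular octahedron: V=6, E=12, F=8.
Attach a hexagonal pyramid (V=7, E=12, F=7) along a 3-gon: merge 3 vertices and 3 edges, delete both glued faces → V=10, E=21, F=13.
Check: V − E + F = 10 − 21 + 13 = 2.

21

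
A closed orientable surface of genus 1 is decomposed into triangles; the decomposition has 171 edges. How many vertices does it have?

57

χ = 2 − 2·1 = 0, and every face is a triangle so 3F = 2E.
F = 2E/3 = 114. Then V = 0 + E − F = 0 + 171 − 114 = 57.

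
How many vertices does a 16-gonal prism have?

32

A prism on an n-gon has two n-gon bases and n rectangular sides: V = 2·16 = 32, E = 3·16 = 48, F = 16 + 2 = 18.
Check: V − E + F = 32 − 48 + 18 = 2.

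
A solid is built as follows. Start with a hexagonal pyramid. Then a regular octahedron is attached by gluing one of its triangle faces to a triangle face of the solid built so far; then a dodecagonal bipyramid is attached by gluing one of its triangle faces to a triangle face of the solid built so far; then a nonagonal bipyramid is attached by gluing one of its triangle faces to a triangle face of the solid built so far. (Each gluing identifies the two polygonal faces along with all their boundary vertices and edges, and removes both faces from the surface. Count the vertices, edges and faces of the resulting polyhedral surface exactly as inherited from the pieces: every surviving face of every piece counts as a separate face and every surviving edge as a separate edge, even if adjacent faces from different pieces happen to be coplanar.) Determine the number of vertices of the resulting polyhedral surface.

A hexagonal pyramid: V=7, E=12, F=7.
Attach a regular octahedron (V=6, E=12, F=8) along a 3-gon: merge 3 vertices and 3 edges, delete both glued faces → V=10, E=21, F=13.
Attach a dodecagonal bipyramid (V=14, E=36, F=24) along a 3-gon: merge 3 vertices and 3 edges, delete both glued faces → V=21, E=54, F=35.
Attach a nonagonal bipyramid (V=11, E=27, F=18) along a 3-gon: merge 3 vertices and 3 edges, delete both glued faces → V=29, E=78, F=51.
Check: V − E + F = 29 − 78 + 51 = 2.

29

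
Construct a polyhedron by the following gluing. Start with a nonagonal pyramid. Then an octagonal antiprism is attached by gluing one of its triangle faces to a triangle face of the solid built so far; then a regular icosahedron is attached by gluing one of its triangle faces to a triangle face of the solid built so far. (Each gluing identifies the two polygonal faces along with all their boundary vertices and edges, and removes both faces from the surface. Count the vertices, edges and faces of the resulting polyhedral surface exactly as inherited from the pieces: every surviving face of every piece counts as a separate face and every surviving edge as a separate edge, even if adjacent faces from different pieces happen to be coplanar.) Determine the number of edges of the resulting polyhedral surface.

74

A nonagonal pyramid: V=10, E=18, F=10.
Attach an octagonal antiprism (V=16, E=32, F=18) along a 3-gon: merge 3 vertices and 3 edges, delete both glued faces → V=23, E=47, F=26.
Attach a regular icosahedron (V=12, E=30, F=20) along a 3-gon: merge 3 vertices and 3 edges, delete both glued faces → V=32, E=74, F=44.
Check: V − E + F = 32 − 74 + 44 = 2.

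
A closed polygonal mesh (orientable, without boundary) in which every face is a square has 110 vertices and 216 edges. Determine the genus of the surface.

Every face is a square and each edge borders two faces, so 4F = 2·216, giving F = 108.
χ = V − E + F = 110 − 216 + 108 = 2.
For a closed orientable surface χ = 2 − 2g, so g = (2 − (2))/2 = 0.

0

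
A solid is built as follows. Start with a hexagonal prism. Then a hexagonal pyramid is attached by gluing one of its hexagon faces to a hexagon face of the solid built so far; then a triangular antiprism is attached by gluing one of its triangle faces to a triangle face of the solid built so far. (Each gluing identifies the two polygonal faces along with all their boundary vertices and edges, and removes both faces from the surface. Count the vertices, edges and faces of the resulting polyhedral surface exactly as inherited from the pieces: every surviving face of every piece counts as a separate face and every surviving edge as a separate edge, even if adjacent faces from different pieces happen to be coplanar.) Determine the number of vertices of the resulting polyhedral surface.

A hexagonal prism: V=12, E=18, F=8.
Attach a hexagonal pyramid (V=7, E=12, F=7) along a 6-gon: merge 6 vertices and 6 edges, delete both glued faces → V=13, E=24, F=13.
Attach a triangular antiprism (V=6, E=12, F=8) along a 3-gon: merge 3 vertices and 3 edges, delete both glued faces → V=16, E=33, F=19.
Check: V − E + F = 16 − 33 + 19 = 2.

16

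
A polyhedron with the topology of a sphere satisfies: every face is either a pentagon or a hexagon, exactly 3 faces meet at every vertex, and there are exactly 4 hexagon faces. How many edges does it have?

Let x be the number of pentagons; then F = 4 + x.
Edge–face incidences: 2E = 6·4 + 5·x = 24 + 5x.
Every vertex has degree 3, so 3V = 2E.
Euler: V − E + F = 2 ⇒ (2E)/3 − E + (4 + x) = 2.
Multiply by 6: 2·(2E) − 3·(2E) + 6·(4 + x) = 12, i.e. 24 + 6x − (24 + 5x) = 12.
Collecting terms: x = 12.
Then 2E = 24 + 5·12 = 84, so E = 42, V = 2E/3 = 28, F = 4 + 12 = 16.

42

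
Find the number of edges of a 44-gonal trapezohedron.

The n-trapezohedron (dual of the n-antiprism) has V = 2·44 + 2 = 90, E = 4·44 = 176, F = 2·44 = 88.

176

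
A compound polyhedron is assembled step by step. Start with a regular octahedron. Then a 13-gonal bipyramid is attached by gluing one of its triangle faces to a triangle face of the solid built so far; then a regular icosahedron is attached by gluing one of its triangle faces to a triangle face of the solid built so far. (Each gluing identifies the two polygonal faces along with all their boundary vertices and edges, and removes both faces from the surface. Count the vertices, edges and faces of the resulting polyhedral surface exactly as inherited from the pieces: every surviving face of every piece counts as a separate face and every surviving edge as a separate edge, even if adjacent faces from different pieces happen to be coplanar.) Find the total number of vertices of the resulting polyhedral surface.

27

A regular octahedron: V=6, E=12, F=8.
Attach a 13-gonal bipyramid (V=15, E=39, F=26) along a 3-gon: merge 3 vertices and 3 edges, delete both glued faces → V=18, E=48, F=32.
Attach a regular icosahedron (V=12, E=30, F=20) along a 3-gon: merge 3 vertices and 3 edges, delete both glued faces → V=27, E=75, F=50.
Check: V − E + F = 27 − 75 + 50 = 2.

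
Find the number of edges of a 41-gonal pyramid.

A pyramid on an n-gon base has one n-gon and n triangles: V = 41 + 1 = 42, E = 2·41 = 82, F = 41 + 1 = 42.

82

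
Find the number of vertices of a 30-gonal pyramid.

A pyramid on an n-gon base has one n-gon and n triangles: V = 30 + 1 = 31, E = 2·30 = 60, F = 30 + 1 = 31.
Check: V − E + F = 31 − 60 + 31 = 2.

31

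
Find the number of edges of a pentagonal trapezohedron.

The n-trapezohedron (dual of the n-antiprism) has V = 2·5 + 2 = 12, E = 4·5 = 20, F = 2·5 = 10.

20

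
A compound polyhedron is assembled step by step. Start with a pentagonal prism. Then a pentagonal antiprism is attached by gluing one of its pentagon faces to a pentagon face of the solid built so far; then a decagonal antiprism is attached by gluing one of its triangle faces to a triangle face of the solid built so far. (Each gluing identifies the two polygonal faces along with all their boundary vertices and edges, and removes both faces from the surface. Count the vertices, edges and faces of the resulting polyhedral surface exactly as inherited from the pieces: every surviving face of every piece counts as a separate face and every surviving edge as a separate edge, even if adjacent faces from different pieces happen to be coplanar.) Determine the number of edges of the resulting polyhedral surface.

A pentagonal prism: V=10, E=15, F=7.
Attach a pentagonal antiprism (V=10, E=20, F=12) along a 5-gon: merge 5 vertices and 5 edges, delete both glued faces → V=15, E=30, F=17.
Attach a decagonal antiprism (V=20, E=40, F=22) along a 3-gon: merge 3 vertices and 3 edges, delete both glued faces → V=32, E=67, F=37.
Check: V − E + F = 32 − 67 + 37 = 2.

67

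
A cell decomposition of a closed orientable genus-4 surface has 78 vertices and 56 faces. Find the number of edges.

140

For a closed orientable surface of genus 4, χ = 2 − 2·4 = -6.
E = V + F − (-6) = 78 + 56 − (-6) = 140.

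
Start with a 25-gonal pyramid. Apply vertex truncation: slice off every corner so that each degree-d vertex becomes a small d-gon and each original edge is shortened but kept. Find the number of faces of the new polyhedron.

52

The base solid has V = 26, E = 50, F = 26.
Truncation replaces each original edge-end by a new vertex, so V′ = 2E = 100.
Each original edge survives, and each old vertex of degree d contributes d new edges; summing degrees gives Σd = 2E, so E′ = E + 2E = 3E = 150.
Each original face survives and each original vertex becomes one new face: F′ = F + V = 52.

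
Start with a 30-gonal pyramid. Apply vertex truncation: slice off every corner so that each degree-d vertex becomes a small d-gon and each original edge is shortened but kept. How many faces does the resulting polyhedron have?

The base solid has V = 31, E = 60, F = 31.
Truncation replaces each original edge-end by a new vertex, so V′ = 2E = 120.
Each original edge survives, and each old vertex of degree d contributes d new edges; summing degrees gives Σd = 2E, so E′ = E + 2E = 3E = 180.
Each original face survives and each original vertex becomes one new face: F′ = F + V = 62.

62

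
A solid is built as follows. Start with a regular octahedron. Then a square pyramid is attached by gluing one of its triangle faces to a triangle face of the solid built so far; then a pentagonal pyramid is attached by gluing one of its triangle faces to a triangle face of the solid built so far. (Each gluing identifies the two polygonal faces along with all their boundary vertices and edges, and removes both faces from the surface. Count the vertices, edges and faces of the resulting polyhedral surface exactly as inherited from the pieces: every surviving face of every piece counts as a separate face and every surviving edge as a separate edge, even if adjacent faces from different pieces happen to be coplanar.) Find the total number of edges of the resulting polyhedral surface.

24

A regular octahedron: V=6, E=12, F=8.
Attach a square pyramid (V=5, E=8, F=5) along a 3-gon: merge 3 vertices and 3 edges, delete both glued faces → V=8, E=17, F=11.
Attach a pentagonal pyramid (V=6, E=10, F=6) along a 3-gon: merge 3 vertices and 3 edges, delete both glued faces → V=11, E=24, F=15.
Check: V − E + F = 11 − 24 + 15 = 2.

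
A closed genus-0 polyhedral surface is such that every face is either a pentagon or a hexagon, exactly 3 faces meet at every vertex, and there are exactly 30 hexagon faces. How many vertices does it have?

80

Let x be the number of pentagons; then F = 30 + x.
Edge–face incidences: 2E = 6·30 + 5·x = 180 + 5x.
Every vertex has degree 3, so 3V = 2E.
Euler: V − E + F = 2 ⇒ (2E)/3 − E + (30 + x) = 2.
Multiply by 6: 2·(2E) − 3·(2E) + 6·(30 + x) = 12, i.e. 180 + 6x − (180 + 5x) = 12.
Collecting terms: x = 12.
Then 2E = 180 + 5·12 = 240, so E = 120, V = 2E/3 = 80, F = 30 + 12 = 42.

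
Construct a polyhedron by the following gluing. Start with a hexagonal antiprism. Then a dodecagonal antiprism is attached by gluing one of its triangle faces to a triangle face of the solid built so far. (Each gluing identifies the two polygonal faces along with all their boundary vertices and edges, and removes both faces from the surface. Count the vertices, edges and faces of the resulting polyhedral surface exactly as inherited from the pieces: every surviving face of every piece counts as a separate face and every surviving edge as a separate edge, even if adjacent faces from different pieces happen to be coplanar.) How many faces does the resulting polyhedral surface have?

38

A hexagonal antiprism: V=12, E=24, F=14.
Attach a dodecagonal antiprism (V=24, E=48, F=26) along a 3-gon: merge 3 vertices and 3 edges, delete both glued faces → V=33, E=69, F=38.
Check: V − E + F = 33 − 69 + 38 = 2.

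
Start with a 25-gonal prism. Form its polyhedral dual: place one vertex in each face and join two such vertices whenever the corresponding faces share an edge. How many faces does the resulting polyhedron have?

The base solid has V = 50, E = 75, F = 27.
The dual swaps V and F and preserves E: V′ = F = 27, E′ = E = 75, F′ = V = 50.

50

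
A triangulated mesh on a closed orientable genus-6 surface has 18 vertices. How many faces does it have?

56

χ = 2 − 2·6 = -10, and every face is a triangle so 3F = 2E.
V − E + F = -10 with E = 3F/2 gives 18 − (3/2 − 1)·F = -10, so F = 56 and E = 84.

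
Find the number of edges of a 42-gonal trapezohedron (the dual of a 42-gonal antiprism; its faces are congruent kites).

168

The n-trapezohedron (dual of the n-antiprism) has V = 2·42 + 2 = 86, E = 4·42 = 168, F = 2·42 = 84.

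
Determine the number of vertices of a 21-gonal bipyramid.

23

A bipyramid over an n-gon has 2n triangular faces and n + 2 vertices: V = 21 + 2 = 23, E = 3·21 = 63, F = 2·21 = 42.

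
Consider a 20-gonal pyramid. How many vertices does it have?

21

A pyramid on an n-gon base has one n-gon and n triangles: V = 20 + 1 = 21, E = 2·20 = 40, F = 20 + 1 = 21.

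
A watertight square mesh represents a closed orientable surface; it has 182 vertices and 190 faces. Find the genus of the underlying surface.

5

Every face is a square, so 2E = 4·190 = 760, giving E = 380.
χ = V − E + F = 182 − 380 + 190 = -8.
For a closed orientable surface χ = 2 − 2g, so g = (2 − (-8))/2 = 5.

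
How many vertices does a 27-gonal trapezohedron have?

The n-trapezohedron (dual of the n-antiprism) has V = 2·27 + 2 = 56, E = 4·27 = 108, F = 2·27 = 54.
Check: V − E + F = 56 − 108 + 54 = 2.

56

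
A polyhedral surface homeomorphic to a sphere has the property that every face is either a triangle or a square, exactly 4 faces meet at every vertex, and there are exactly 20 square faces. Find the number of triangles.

8

Let x be the number of triangles; then F = 20 + x.
Edge–face incidences: 2E = 4·20 + 3·x = 80 + 3x.
Every vertex has degree 4, so 4V = 2E.
Euler: V − E + F = 2 ⇒ (2E)/4 − E + (20 + x) = 2.
Multiply by 8: 2·(2E) − 4·(2E) + 8·(20 + x) = 16, i.e. 160 + 8x − 2·(80 + 3x) = 16.
Collecting terms: 2x = 16, so x = 8.
Then 2E = 80 + 3·8 = 104, so E = 52, V = 2E/4 = 26, F = 20 + 8 = 28.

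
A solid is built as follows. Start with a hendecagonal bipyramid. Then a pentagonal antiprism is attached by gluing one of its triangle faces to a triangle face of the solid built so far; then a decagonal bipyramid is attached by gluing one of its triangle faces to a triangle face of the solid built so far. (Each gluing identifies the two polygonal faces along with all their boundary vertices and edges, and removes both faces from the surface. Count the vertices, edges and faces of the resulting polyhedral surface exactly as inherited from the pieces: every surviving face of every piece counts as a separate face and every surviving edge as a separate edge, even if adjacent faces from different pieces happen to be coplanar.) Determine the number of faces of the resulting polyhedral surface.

50

A hendecagonal bipyramid: V=13, E=33, F=22.
Attach a pentagonal antiprism (V=10, E=20, F=12) along a 3-gon: merge 3 vertices and 3 edges, delete both glued faces → V=20, E=50, F=32.
Attach a decagonal bipyramid (V=12, E=30, F=20) along a 3-gon: merge 3 vertices and 3 edges, delete both glued faces → V=29, E=77, F=50.
Check: V − E + F = 29 − 77 + 50 = 2.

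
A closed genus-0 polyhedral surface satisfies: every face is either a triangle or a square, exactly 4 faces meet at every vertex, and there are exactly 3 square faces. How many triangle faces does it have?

8

Let x be the number of triangles; then F = 3 + x.
Edge–face incidences: 2E = 4·3 + 3·x = 12 + 3x.
Every vertex has degree 4, so 4V = 2E.
Euler: V − E + F = 2 ⇒ (2E)/4 − E + (3 + x) = 2.
Multiply by 8: 2·(2E) − 4·(2E) + 8·(3 + x) = 16, i.e. 24 + 8x − 2·(12 + 3x) = 16.
Collecting terms: 2x = 16, so x = 8.
Then 2E = 12 + 3·8 = 36, so E = 18, V = 2E/4 = 9, F = 3 + 8 = 11.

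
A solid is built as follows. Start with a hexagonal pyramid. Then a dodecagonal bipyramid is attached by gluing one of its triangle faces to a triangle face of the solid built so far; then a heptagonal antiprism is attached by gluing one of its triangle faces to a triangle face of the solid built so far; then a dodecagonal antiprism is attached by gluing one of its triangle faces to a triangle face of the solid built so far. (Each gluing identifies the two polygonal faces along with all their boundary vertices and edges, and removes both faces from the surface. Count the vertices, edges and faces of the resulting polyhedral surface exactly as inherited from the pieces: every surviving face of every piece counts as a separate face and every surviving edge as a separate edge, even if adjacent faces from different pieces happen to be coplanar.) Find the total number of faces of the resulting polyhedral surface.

A hexagonal pyramid: V=7, E=12, F=7.
Attach a dodecagonal bipyramid (V=14, E=36, F=24) along a 3-gon: merge 3 vertices and 3 edges, delete both glued faces → V=18, E=45, F=29.
Attach a heptagonal antiprism (V=14, E=28, F=16) along a 3-gon: merge 3 vertices and 3 edges, delete both glued faces → V=29, E=70, F=43.
Attach a dodecagonal antiprism (V=24, E=48, F=26) along a 3-gon: merge 3 vertices and 3 edges, delete both glued faces → V=50, E=115, F=67.
Check: V − E + F = 50 − 115 + 67 = 2.

67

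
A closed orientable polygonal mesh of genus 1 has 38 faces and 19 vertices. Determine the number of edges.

For a closed orientable surface of genus 1, χ = 2 − 2·1 = 0.
E = V + F − (0) = 19 + 38 − (0) = 57.

57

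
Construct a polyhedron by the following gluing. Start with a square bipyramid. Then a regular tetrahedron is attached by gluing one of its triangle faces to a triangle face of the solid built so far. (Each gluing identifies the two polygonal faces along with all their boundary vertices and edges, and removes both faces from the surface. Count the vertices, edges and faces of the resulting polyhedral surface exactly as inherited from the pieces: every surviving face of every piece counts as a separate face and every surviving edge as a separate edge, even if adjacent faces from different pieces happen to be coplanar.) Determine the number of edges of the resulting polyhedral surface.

A square bipyramid: V=6, E=12, F=8.
Attach a regular tetrahedron (V=4, E=6, F=4) along a 3-gon: merge 3 vertices and 3 edges, delete both glued faces → V=7, E=15, F=10.
Check: V − E + F = 7 − 15 + 10 = 2.

15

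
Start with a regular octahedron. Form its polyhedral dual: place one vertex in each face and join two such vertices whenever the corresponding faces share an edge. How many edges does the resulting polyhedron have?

The base solid has V = 6, E = 12, F = 8.
The dual swaps V and F and preserves E: V′ = F = 8, E′ = E = 12, F′ = V = 6.

12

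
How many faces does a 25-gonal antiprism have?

52

An antiprism on an n-gon has two n-gon caps and 2n triangles: V = 2·25 = 50, E = 4·25 = 100, F = 2·25 + 2 = 52.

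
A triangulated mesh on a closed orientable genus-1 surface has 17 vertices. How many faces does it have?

χ = 2 − 2·1 = 0, and every face is a triangle so 3F = 2E.
V − E + F = 0 with E = 3F/2 gives 17 − (3/2 − 1)·F = 0, so F = 34 and E = 51.

34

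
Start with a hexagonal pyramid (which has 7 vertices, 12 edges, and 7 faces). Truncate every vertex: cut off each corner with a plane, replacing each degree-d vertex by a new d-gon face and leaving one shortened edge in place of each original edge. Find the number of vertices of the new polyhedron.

24

Truncation replaces each original edge-end by a new vertex, so V′ = 2E = 24.
Each original edge survives, and each old vertex of degree d contributes d new edges; summing degrees gives Σd = 2E, so E′ = E + 2E = 3E = 36.
Each original face survives and each original vertex becomes one new face: F′ = F + V = 14.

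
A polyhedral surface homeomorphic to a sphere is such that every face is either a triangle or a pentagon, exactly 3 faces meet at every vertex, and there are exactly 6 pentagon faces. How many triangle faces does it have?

Let x be the number of triangles; then F = 6 + x.
Edge–face incidences: 2E = 5·6 + 3·x = 30 + 3x.
Every vertex has degree 3, so 3V = 2E.
Euler: V − E + F = 2 ⇒ (2E)/3 − E + (6 + x) = 2.
Multiply by 6: 2·(2E) − 3·(2E) + 6·(6 + x) = 12, i.e. 36 + 6x − (30 + 3x) = 12.
Collecting terms: 3x + 6 = 12, so 3x = 6, so x = 2.
Then 2E = 30 + 3·2 = 36, so E = 18, V = 2E/3 = 12, F = 6 + 2 = 8.

2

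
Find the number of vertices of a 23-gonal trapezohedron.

48

The n-trapezohedron (dual of the n-antiprism) has V = 2·23 + 2 = 48, E = 4·23 = 92, F = 2·23 = 46.
Check: V − E + F = 48 − 92 + 46 = 2.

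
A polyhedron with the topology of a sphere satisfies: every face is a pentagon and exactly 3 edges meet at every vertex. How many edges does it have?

Each face has 5 edges and each edge borders two faces, so 2E = 5F.
Each vertex has degree 3, so 3V = 2E and hence V = 5F/3.
Euler: V − E + F = 2 ⇒ (5F/3) − (5F/2) + F = 2.
Multiply by 6: (10 − 15 + 6)F = 12, i.e. 1F = 12.
So F = 12, E = 5·12/2 = 30, V = 5·12/3 = 20.

30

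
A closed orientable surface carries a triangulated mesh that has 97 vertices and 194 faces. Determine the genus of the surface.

Every face is a triangle, so 2E = 3·194 = 582, giving E = 291.
χ = V − E + F = 97 − 291 + 194 = 0.
For a closed orientable surface χ = 2 − 2g, so g = (2 − (0))/2 = 1.

1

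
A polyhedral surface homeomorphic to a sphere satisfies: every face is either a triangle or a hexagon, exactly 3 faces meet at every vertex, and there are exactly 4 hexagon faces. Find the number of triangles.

Let x be the number of triangles; then F = 4 + x.
Edge–face incidences: 2E = 6·4 + 3·x = 24 + 3x.
Every vertex has degree 3, so 3V = 2E.
Euler: V − E + F = 2 ⇒ (2E)/3 − E + (4 + x) = 2.
Multiply by 6: 2·(2E) − 3·(2E) + 6·(4 + x) = 12, i.e. 24 + 6x − (24 + 3x) = 12.
Collecting terms: 3x = 12, so x = 4.
Then 2E = 24 + 3·4 = 36, so E = 18, V = 2E/3 = 12, F = 4 + 4 = 8.

4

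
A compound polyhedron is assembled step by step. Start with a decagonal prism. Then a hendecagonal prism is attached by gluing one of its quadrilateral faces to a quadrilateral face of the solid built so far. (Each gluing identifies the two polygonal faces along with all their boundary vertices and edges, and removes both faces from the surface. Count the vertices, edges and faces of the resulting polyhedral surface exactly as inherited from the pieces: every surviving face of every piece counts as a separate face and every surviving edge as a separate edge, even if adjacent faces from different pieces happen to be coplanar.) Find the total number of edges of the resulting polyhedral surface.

59

A decagonal prism: V=20, E=30, F=12.
Attach a hendecagonal prism (V=22, E=33, F=13) along a 4-gon: merge 4 vertices and 4 edges, delete both glued faces → V=38, E=59, F=23.
Check: V − E + F = 38 − 59 + 23 = 2.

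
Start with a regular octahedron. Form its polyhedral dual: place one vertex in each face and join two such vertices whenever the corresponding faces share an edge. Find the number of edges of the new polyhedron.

12

The base solid has V = 6, E = 12, F = 8.
The dual swaps V and F and preserves E: V′ = F = 8, E′ = E = 12, F′ = V = 6.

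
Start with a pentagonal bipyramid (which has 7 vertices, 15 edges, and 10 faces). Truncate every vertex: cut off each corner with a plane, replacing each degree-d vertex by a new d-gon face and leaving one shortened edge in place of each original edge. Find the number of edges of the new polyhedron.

Truncation replaces each original edge-end by a new vertex, so V′ = 2E = 30.
Each original edge survives, and each old vertex of degree d contributes d new edges; summing degrees gives Σd = 2E, so E′ = E + 2E = 3E = 45.
Each original face survives and each original vertex becomes one new face: F′ = F + V = 17.

45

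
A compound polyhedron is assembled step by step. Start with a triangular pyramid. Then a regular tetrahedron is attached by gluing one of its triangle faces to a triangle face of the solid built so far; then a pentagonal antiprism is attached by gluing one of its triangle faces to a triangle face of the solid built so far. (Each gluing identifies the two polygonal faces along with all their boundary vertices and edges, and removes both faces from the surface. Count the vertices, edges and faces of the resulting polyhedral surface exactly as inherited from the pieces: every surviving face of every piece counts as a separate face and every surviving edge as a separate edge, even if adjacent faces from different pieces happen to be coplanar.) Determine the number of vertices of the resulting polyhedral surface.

A triangular pyramid: V=4, E=6, F=4.
Attach a regular tetrahedron (V=4, E=6, F=4) along a 3-gon: merge 3 vertices and 3 edges, delete both glued faces → V=5, E=9, F=6.
Attach a pentagonal antiprism (V=10, E=20, F=12) along a 3-gon: merge 3 vertices and 3 edges, delete both glued faces → V=12, E=26, F=16.
Check: V − E + F = 12 − 26 + 16 = 2.

12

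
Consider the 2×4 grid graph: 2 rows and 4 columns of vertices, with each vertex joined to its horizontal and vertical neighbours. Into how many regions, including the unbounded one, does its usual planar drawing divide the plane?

4

The grid has V = 2·4 = 8 vertices and E = 2·3 + 4·1 = 10 edges.
F = 2 − V + E = 2 − 8 + 10 = 4.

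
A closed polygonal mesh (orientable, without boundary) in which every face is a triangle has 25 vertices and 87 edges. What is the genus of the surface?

3

Every face is a triangle and each edge borders two faces, so 3F = 2·87, giving F = 58.
χ = V − E + F = 25 − 87 + 58 = -4.
For a closed orientable surface χ = 2 − 2g, so g = (2 − (-4))/2 = 3.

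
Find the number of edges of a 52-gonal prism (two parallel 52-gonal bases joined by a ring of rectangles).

156

A prism on an n-gon has two n-gon bases and n rectangular sides: V = 2·52 = 104, E = 3·52 = 156, F = 52 + 2 = 54.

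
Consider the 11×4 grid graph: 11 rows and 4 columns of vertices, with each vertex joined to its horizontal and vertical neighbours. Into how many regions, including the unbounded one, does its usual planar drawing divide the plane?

The grid has V = 11·4 = 44 vertices and E = 11·3 + 4·10 = 73 edges.
F = 2 − V + E = 2 − 44 + 73 = 31.

31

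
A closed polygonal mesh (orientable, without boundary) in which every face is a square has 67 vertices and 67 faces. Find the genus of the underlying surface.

Every face is a square, so 2E = 4·67 = 268, giving E = 134.
χ = V − E + F = 67 − 134 + 67 = 0.
For a closed orientable surface χ = 2 − 2g, so g = (2 − (0))/2 = 1.

1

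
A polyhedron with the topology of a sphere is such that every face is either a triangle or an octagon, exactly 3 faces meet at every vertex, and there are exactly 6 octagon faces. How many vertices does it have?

24

Let x be the number of triangles; then F = 6 + x.
Edge–face incidences: 2E = 8·6 + 3·x = 48 + 3x.
Every vertex has degree 3, so 3V = 2E.
Euler: V − E + F = 2 ⇒ (2E)/3 − E + (6 + x) = 2.
Multiply by 6: 2·(2E) − 3·(2E) + 6·(6 + x) = 12, i.e. 36 + 6x − (48 + 3x) = 12.
Collecting terms: 3x − 12 = 12, so 3x = 24, so x = 8.
Then 2E = 48 + 3·8 = 72, so E = 36, V = 2E/3 = 24, F = 6 + 8 = 14.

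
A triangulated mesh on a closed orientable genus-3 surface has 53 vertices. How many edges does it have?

χ = 2 − 2·3 = -4, and every face is a triangle so 3F = 2E.
V − E + F = -4 with E = 3F/2 gives 53 − (3/2 − 1)·F = -4, so F = 114 and E = 171.

171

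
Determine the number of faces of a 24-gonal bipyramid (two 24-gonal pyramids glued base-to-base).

A bipyramid over an n-gon has 2n triangular faces and n + 2 vertices: V = 24 + 2 = 26, E = 3·24 = 72, F = 2·24 = 48.

48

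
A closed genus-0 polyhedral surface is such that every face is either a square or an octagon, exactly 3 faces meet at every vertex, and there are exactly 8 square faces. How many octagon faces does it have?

Let x be the number of octagons; then F = 8 + x.
Edge–face incidences: 2E = 4·8 + 8·x = 32 + 8x.
Every vertex has degree 3, so 3V = 2E.
Euler: V − E + F = 2 ⇒ (2E)/3 − E + (8 + x) = 2.
Multiply by 6: 2·(2E) − 3·(2E) + 6·(8 + x) = 12, i.e. 48 + 6x − (32 + 8x) = 12.
Collecting terms: −2x + 16 = 12, so −2x = −4, so x = 2.
Then 2E = 32 + 8·2 = 48, so E = 24, V = 2E/3 = 16, F = 8 + 2 = 10.

2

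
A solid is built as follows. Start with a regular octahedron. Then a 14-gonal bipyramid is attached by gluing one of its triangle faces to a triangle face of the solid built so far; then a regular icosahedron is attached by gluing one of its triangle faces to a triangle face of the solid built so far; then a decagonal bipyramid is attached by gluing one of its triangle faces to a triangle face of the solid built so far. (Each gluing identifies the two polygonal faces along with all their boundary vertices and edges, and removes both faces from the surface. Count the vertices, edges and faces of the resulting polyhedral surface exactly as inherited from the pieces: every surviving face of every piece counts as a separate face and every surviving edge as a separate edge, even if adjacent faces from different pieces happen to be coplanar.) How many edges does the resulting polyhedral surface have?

A regular octahedron: V=6, E=12, F=8.
Attach a 14-gonal bipyramid (V=16, E=42, F=28) along a 3-gon: merge 3 vertices and 3 edges, delete both glued faces → V=19, E=51, F=34.
Attach a regular icosahedron (V=12, E=30, F=20) along a 3-gon: merge 3 vertices and 3 edges, delete both glued faces → V=28, E=78, F=52.
Attach a decagonal bipyramid (V=12, E=30, F=20) along a 3-gon: merge 3 vertices and 3 edges, delete both glued faces → V=37, E=105, F=70.
Check: V − E + F = 37 − 105 + 70 = 2.

105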